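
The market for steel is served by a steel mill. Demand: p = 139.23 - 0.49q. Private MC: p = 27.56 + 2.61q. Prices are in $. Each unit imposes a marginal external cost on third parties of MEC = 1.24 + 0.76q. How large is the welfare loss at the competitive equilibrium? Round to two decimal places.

DWL = $106.08

Market equilibrium (private): 27.56 + 2.61q = 139.23 - 0.49q → q_m = 36.0226.
Social marginal cost = private MC + MEC = 28.80 + 3.37q.
Set SMC = demand: 28.80 + 3.37q = 139.23 - 0.49q → q* = 28.6088.
The welfare-loss triangle has base |q_m − q*| and height MEC(q_m) (the vertical gap between SMC and demand is zero at q* and MEC at q_m).
DWL = ½ × 7.4138 × 28.6172 = 106.0811.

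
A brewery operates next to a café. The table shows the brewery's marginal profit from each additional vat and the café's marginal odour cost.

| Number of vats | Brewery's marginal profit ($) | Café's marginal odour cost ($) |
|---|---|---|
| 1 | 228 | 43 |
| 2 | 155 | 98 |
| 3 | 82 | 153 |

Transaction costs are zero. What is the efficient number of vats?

Bargaining reaches the level where marginal profit last exceeds marginal odour cost.
That holds through level 2 (155 ≥ 98) but not at 3 (82 < 153).

2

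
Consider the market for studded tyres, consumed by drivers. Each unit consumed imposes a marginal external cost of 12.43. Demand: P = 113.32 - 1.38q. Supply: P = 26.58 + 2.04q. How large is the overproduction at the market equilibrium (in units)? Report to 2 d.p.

Market equilibrium (private): 26.58 + 2.04q = 113.32 - 1.38q → q_m = 25.3626.
Social marginal benefit = demand − MEC = 100.89 - 1.38q.
Set SMB = MC: 100.89 - 1.38q = 26.58 + 2.04q → q* = 21.7281.
Gap = |25.3626 − 21.7281| = 3.6345.

3.63 units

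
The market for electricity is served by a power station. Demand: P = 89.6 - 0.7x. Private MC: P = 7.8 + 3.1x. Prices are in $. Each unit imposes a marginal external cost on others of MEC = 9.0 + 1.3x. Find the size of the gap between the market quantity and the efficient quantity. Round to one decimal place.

7.3 units

Market equilibrium (private): 7.8 + 3.1x = 89.6 - 0.7x → x_m = 21.5263.
Social marginal cost = private MC + MEC = 16.8 + 4.4x.
Set SMC = demand: 16.8 + 4.4x = 89.6 - 0.7x → x* = 14.2745.
Gap = |21.5263 − 14.2745| = 7.2518.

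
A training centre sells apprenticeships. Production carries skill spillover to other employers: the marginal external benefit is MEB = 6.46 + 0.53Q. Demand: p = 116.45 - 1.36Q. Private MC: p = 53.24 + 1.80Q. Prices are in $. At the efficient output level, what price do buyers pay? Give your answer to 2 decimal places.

Social marginal cost = private MC − MEB = 46.78 + 1.27Q.
Set SMC = demand: 46.78 + 1.27Q = 116.45 - 1.36Q → Q* = 26.4905.
Consumer price on the demand curve at Q*: 116.45 − 1.36×26.4905 = 80.4229.

P = $80.42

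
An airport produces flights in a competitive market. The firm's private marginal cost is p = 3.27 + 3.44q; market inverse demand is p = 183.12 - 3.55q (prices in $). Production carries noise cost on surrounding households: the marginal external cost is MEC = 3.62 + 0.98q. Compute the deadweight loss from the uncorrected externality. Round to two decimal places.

Market equilibrium (private): 3.27 + 3.44q = 183.12 - 3.55q → q_m = 25.7296.
Social marginal cost = private MC + MEC = 6.89 + 4.42q.
Set SMC = demand: 6.89 + 4.42q = 183.12 - 3.55q → q* = 22.1117.
Between q* and q_m the wedge SMC − demand runs linearly from 0 to MEC(q_m), so the loss is a triangle.
DWL = ½ × 3.6179 × 28.8350 = 52.1611.

DWL = $52.16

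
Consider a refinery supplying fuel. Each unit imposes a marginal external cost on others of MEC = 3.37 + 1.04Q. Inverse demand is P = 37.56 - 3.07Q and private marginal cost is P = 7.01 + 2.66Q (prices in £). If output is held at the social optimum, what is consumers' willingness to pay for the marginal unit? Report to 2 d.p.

Social marginal cost = private MC + MEC = 10.38 + 3.70Q.
Set SMC = demand: 10.38 + 3.70Q = 37.56 - 3.07Q → Q* = 4.0148.
Consumer price on the demand curve at Q*: 37.56 − 3.07×4.0148 = 25.2346.

P = £25.23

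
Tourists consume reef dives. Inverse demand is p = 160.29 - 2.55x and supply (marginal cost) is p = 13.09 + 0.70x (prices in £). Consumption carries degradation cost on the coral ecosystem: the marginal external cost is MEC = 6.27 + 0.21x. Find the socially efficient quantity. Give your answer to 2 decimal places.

Social marginal benefit = demand − MEC = 154.02 - 2.76x.
Set SMB = MC: 154.02 - 2.76x = 13.09 + 0.70x → x* = 40.7312.

x* = 40.73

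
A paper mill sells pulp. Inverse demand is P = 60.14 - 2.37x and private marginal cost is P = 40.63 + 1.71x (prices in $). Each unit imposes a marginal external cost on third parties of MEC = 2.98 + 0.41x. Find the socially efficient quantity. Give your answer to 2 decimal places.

x* = 3.68

Social marginal cost = private MC + MEC = 43.61 + 2.12x.
Set SMC = demand: 43.61 + 2.12x = 60.14 - 2.37x → x* = 3.6815.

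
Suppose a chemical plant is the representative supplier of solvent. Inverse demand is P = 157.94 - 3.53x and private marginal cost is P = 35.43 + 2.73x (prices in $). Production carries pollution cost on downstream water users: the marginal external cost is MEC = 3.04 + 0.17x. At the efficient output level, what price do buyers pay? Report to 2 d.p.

P = $92.35

Social marginal cost = private MC + MEC = 38.47 + 2.90x.
Set SMC = demand: 38.47 + 2.90x = 157.94 - 3.53x → x* = 18.5801.
Consumer price on the demand curve at x*: 157.94 − 3.53×18.5801 = 92.3522.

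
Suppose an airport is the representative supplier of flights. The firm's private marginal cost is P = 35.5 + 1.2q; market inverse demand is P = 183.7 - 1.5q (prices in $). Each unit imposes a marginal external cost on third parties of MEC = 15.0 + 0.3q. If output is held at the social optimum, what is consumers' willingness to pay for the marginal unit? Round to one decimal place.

P = $117.1

Social marginal cost = private MC + MEC = 50.5 + 1.5q.
Set SMC = demand: 50.5 + 1.5q = 183.7 - 1.5q → q* = 44.4000.
Consumer price on the demand curve at q*: 183.7 − 1.5×44.4000 = 117.1000.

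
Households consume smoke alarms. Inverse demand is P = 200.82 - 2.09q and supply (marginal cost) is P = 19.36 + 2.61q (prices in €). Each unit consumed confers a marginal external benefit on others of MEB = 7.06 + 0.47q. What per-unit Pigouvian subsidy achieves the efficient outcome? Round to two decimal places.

subsidy = €28.01 per unit

Social marginal benefit = demand + MEB = 207.88 - 1.62q.
Set SMB = MC: 207.88 - 1.62q = 19.36 + 2.61q → q* = 44.5674.
The Pigouvian subsidy equals MEB at q*: 7.06 + 0.47×44.5674 = 28.0067.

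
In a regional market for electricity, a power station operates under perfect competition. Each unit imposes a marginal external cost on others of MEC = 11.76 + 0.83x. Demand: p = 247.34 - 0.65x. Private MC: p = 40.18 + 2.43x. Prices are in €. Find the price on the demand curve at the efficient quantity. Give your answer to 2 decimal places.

P = €214.86

Social marginal cost = private MC + MEC = 51.94 + 3.26x.
Set SMC = demand: 51.94 + 3.26x = 247.34 - 0.65x → x* = 49.9744.
Consumer price on the demand curve at x*: 247.34 − 0.65×49.9744 = 214.8566.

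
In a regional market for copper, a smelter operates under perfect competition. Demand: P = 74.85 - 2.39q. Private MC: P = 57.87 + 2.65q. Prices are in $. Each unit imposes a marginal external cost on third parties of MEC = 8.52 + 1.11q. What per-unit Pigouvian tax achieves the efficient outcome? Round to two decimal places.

Social marginal cost = private MC + MEC = 66.39 + 3.76q.
Set SMC = demand: 66.39 + 3.76q = 74.85 - 2.39q → q* = 1.3756.
The Pigouvian tax equals MEC at q*: 8.52 + 1.11×1.3756 = 10.0469.

tax = $10.05 per unit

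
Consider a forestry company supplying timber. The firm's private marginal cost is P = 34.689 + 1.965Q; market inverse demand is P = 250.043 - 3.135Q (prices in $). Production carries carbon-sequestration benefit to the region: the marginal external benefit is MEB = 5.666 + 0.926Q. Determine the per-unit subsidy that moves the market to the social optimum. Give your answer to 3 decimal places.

subsidy = $54.699 per unit

Social marginal cost = private MC − MEB = 29.023 + 1.039Q.
Set SMC = demand: 29.023 + 1.039Q = 250.043 - 3.135Q → Q* = 52.9516.
The Pigouvian subsidy equals MEB at Q*: 5.666 + 0.926×52.9516 = 54.6992.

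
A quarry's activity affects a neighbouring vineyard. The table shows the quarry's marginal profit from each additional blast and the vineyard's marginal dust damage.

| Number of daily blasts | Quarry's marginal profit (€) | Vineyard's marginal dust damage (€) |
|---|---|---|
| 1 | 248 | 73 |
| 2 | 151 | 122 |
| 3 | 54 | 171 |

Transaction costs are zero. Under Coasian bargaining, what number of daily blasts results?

2

Bargaining reaches the level where marginal profit last exceeds marginal dust damage.
That holds through level 2 (151 ≥ 122) but not at 3 (54 < 171).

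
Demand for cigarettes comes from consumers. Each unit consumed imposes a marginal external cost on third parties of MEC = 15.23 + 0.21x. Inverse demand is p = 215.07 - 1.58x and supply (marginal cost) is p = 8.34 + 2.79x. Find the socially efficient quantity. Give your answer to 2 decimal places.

x* = 41.81

Social marginal benefit = demand − MEC = 199.84 - 1.79x.
Set SMB = MC: 199.84 - 1.79x = 8.34 + 2.79x → x* = 41.8122.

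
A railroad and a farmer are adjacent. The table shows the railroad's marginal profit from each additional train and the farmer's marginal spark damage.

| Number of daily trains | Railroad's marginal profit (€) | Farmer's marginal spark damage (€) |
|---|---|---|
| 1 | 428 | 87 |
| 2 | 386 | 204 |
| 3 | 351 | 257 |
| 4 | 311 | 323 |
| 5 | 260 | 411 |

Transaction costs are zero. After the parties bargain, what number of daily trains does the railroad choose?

3

Bargaining reaches the level where marginal profit last exceeds marginal spark damage.
That holds through level 3 (351 ≥ 257) but not at 4 (311 < 323).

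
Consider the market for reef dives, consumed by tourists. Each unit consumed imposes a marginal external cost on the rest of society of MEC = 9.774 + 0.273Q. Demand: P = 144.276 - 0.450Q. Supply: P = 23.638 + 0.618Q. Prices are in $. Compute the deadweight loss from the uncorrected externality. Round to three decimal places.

Market equilibrium (private): 23.638 + 0.618Q = 144.276 - 0.450Q → Q_m = 112.9569.
Social marginal benefit = demand − MEC = 134.502 - 0.723Q.
Set SMB = MC: 134.502 - 0.723Q = 23.638 + 0.618Q → Q* = 82.6726.
The welfare-loss triangle has base |Q_m − Q*| and height MEC(Q_m) (the vertical gap between SMB and MC is zero at Q* and MEC at Q_m).
DWL = ½ × 30.2843 × 40.6112 = 614.9409.

DWL = $614.941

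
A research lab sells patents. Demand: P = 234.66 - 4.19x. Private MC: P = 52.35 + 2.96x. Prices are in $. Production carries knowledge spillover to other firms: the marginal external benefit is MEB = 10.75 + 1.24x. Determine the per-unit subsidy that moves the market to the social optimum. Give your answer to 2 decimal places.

subsidy = $51.26 per unit

Social marginal cost = private MC − MEB = 41.60 + 1.72x.
Set SMC = demand: 41.60 + 1.72x = 234.66 - 4.19x → x* = 32.6667.
The Pigouvian subsidy equals MEB at x*: 10.75 + 1.24×32.6667 = 51.2567.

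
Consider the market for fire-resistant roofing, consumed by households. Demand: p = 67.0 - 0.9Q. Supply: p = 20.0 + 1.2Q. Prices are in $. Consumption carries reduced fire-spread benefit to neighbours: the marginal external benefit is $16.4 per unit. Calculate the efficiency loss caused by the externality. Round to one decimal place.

Market equilibrium (private): 20.0 + 1.2Q = 67.0 - 0.9Q → Q_m = 22.3810.
Social marginal benefit = demand + MEB = 83.4 - 0.9Q.
Set SMB = MC: 83.4 - 0.9Q = 20.0 + 1.2Q → Q* = 30.1905.
Between Q* and Q_m the wedge SMB − MC runs linearly from 0 to MEB(Q_m), so the loss is a triangle.
DWL = ½ × 7.8095 × 16.4000 = 64.0379.

DWL = $64.0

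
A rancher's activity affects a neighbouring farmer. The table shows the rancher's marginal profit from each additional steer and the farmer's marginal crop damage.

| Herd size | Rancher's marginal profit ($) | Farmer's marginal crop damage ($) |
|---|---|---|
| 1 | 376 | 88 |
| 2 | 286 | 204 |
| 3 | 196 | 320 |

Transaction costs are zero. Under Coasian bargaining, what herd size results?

2

Bargaining reaches the level where marginal profit last exceeds marginal crop damage.
That holds through level 2 (286 ≥ 204) but not at 3 (196 < 320).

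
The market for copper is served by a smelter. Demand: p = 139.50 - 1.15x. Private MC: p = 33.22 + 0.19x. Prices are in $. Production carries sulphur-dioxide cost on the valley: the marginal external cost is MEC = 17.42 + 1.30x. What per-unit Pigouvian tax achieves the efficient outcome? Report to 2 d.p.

Social marginal cost = private MC + MEC = 50.64 + 1.49x.
Set SMC = demand: 50.64 + 1.49x = 139.50 - 1.15x → x* = 33.6591.
The Pigouvian tax equals MEC at x*: 17.42 + 1.30×33.6591 = 61.1768.

tax = $61.18 per unit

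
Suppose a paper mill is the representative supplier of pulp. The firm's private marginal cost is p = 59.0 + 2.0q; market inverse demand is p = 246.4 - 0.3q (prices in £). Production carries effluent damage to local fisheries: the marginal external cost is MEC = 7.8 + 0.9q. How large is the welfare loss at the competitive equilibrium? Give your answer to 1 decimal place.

Market equilibrium (private): 59.0 + 2.0q = 246.4 - 0.3q → q_m = 81.4783.
Social marginal cost = private MC + MEC = 66.8 + 2.9q.
Set SMC = demand: 66.8 + 2.9q = 246.4 - 0.3q → q* = 56.1250.
The welfare-loss triangle has base |q_m − q*| and height MEC(q_m) (the vertical gap between SMC and demand is zero at q* and MEC at q_m).
DWL = ½ × 25.3533 × 81.1304 = 1028.4617.

DWL = £1028.5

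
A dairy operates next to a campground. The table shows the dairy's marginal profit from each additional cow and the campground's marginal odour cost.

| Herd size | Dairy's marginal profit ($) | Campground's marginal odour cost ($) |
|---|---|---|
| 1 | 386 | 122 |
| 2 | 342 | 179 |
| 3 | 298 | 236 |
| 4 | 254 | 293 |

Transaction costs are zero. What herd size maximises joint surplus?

3

Bargaining reaches the level where marginal profit last exceeds marginal odour cost.
That holds through level 3 (298 ≥ 236) but not at 4 (254 < 293).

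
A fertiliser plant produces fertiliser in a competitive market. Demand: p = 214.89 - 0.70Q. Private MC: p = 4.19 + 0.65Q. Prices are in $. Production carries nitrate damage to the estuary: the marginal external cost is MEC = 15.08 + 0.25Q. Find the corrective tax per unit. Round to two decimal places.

Social marginal cost = private MC + MEC = 19.27 + 0.90Q.
Set SMC = demand: 19.27 + 0.90Q = 214.89 - 0.70Q → Q* = 122.2625.
The Pigouvian tax equals MEC at Q*: 15.08 + 0.25×122.2625 = 45.6456.

tax = $45.65 per unit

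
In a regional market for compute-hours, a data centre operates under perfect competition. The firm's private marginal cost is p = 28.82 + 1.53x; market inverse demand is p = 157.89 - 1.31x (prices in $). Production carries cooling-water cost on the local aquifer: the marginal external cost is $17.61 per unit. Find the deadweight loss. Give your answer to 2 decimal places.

DWL = $54.60

Market equilibrium (private): 28.82 + 1.53x = 157.89 - 1.31x → x_m = 45.4472.
Social marginal cost = private MC + MEC = 46.43 + 1.53x.
Set SMC = demand: 46.43 + 1.53x = 157.89 - 1.31x → x* = 39.2465.
The loss is the area between SMC and demand from x* to x_m; with linear curves that's a triangle of height MEC(x_m).
DWL = ½ × 6.2007 × 17.6100 = 54.5972.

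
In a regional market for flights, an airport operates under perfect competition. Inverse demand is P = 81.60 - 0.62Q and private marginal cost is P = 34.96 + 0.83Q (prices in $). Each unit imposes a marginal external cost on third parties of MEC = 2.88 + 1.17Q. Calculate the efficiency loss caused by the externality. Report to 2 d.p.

Market equilibrium (private): 34.96 + 0.83Q = 81.60 - 0.62Q → Q_m = 32.1655.
Social marginal cost = private MC + MEC = 37.84 + 2.00Q.
Set SMC = demand: 37.84 + 2.00Q = 81.60 - 0.62Q → Q* = 16.7023.
Height of the DWL triangle at Q_m is SMC(Q_m) − demand(Q_m) = MEC(Q_m) = 40.5137.
DWL = ½ × 15.4632 × 40.5137 = 313.2357.

DWL = $313.24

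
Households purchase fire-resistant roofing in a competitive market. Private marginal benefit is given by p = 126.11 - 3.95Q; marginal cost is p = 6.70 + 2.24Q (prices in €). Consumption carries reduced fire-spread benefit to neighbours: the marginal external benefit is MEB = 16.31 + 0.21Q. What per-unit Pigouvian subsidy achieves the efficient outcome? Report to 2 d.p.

subsidy = €21.08 per unit

Social marginal benefit = demand + MEB = 142.42 - 3.74Q.
Set SMB = MC: 142.42 - 3.74Q = 6.70 + 2.24Q → Q* = 22.6957.
The Pigouvian subsidy equals MEB at Q*: 16.31 + 0.21×22.6957 = 21.0761.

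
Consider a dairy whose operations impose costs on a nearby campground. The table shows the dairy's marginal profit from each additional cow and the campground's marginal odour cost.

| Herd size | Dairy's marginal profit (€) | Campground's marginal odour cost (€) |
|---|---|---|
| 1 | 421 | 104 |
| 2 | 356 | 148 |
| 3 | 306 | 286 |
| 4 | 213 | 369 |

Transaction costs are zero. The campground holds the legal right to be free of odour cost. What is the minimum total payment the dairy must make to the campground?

Efficient level: marginal profit ≥ marginal odour cost through level 3, so k* = 3.
With the campground holding the right, the dairy must at least compensate total damage at k*: 104 + 148 + 286 = 538.

€538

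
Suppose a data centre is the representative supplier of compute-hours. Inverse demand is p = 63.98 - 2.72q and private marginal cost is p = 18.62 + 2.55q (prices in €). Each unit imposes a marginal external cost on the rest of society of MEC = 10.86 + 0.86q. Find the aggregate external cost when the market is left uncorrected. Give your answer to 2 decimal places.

Market equilibrium (private): 18.62 + 2.55q = 63.98 - 2.72q → q_m = 8.6072.
Total external cost = ∫₀^{q_m} (10.86 + 0.86q) dq = 10.86×8.6072 + ½×0.86×8.6072² = 125.3303.

€125.33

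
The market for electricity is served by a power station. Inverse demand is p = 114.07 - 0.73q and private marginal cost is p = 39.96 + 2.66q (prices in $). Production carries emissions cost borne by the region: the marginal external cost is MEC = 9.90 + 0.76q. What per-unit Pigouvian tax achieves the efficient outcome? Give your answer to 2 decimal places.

Social marginal cost = private MC + MEC = 49.86 + 3.42q.
Set SMC = demand: 49.86 + 3.42q = 114.07 - 0.73q → q* = 15.4723.
The Pigouvian tax equals MEC at q*: 9.90 + 0.76×15.4723 = 21.6589.

tax = $21.66 per unit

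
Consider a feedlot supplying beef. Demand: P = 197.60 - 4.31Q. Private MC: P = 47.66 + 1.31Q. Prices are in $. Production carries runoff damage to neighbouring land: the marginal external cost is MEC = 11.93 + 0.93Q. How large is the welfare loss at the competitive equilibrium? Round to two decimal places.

Market equilibrium (private): 47.66 + 1.31Q = 197.60 - 4.31Q → Q_m = 26.6797.
Social marginal cost = private MC + MEC = 59.59 + 2.24Q.
Set SMC = demand: 59.59 + 2.24Q = 197.60 - 4.31Q → Q* = 21.0702.
The loss is the area between SMC and demand from Q* to Q_m; with linear curves that's a triangle of height MEC(Q_m).
DWL = ½ × 5.6095 × 36.7421 = 103.0524.

DWL = $103.05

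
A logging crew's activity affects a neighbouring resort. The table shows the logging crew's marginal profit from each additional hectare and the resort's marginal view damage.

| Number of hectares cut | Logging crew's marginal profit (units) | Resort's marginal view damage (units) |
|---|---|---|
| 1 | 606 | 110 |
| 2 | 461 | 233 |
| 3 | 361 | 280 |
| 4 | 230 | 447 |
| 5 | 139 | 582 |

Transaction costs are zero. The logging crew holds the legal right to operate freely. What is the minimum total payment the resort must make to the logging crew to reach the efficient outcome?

369

Left alone the logging crew would choose level 5 (marginal profit stays positive).
Efficient level: k* = 3 (marginal profit ≥ marginal view damage through 3).
The resort must at least cover the logging crew's forgone profit from cutting 5→3: 230 + 139 = 369.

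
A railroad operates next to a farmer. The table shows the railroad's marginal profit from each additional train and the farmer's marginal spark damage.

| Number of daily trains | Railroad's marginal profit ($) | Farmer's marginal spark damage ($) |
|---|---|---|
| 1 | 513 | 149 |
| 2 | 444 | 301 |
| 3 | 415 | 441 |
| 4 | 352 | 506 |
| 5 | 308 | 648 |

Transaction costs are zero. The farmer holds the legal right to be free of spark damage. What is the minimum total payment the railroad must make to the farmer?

$450

Efficient level: marginal profit ≥ marginal spark damage through level 2, so k* = 2.
With the farmer holding the right, the railroad must at least compensate total damage at k*: 149 + 301 = 450.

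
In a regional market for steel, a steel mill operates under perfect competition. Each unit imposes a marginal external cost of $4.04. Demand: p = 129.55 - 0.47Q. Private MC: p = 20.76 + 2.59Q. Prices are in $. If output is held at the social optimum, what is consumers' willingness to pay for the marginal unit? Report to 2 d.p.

P = $113.46

Social marginal cost = private MC + MEC = 24.80 + 2.59Q.
Set SMC = demand: 24.80 + 2.59Q = 129.55 - 0.47Q → Q* = 34.2320.
Consumer price on the demand curve at Q*: 129.55 − 0.47×34.2320 = 113.4610.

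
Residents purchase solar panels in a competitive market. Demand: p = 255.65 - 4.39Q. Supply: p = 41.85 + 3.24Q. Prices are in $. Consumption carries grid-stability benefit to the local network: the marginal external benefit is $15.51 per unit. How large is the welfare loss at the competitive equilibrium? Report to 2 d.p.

DWL = $15.76

Market equilibrium (private): 41.85 + 3.24Q = 255.65 - 4.39Q → Q_m = 28.0210.
Social marginal benefit = demand + MEB = 271.16 - 4.39Q.
Set SMB = MC: 271.16 - 4.39Q = 41.85 + 3.24Q → Q* = 30.0537.
The loss is the area between SMB and MC from Q* to Q_m; with linear curves that's a triangle of height MEB(Q_m).
DWL = ½ × 2.0327 × 15.5100 = 15.7636.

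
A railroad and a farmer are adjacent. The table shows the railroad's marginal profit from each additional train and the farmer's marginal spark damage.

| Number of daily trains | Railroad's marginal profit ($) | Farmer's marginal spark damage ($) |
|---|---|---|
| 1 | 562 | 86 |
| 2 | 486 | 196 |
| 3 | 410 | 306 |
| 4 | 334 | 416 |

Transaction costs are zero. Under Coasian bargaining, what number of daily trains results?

Bargaining reaches the level where marginal profit last exceeds marginal spark damage.
That holds through level 3 (410 ≥ 306) but not at 4 (334 < 416).

3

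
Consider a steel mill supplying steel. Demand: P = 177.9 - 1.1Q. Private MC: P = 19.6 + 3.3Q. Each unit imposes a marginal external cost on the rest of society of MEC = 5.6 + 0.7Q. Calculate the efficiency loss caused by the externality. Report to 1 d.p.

DWL = 92.9

Market equilibrium (private): 19.6 + 3.3Q = 177.9 - 1.1Q → Q_m = 35.9773.
Social marginal cost = private MC + MEC = 25.2 + 4.0Q.
Set SMC = demand: 25.2 + 4.0Q = 177.9 - 1.1Q → Q* = 29.9412.
The welfare-loss triangle has base |Q_m − Q*| and height MEC(Q_m) (the vertical gap between SMC and demand is zero at Q* and MEC at Q_m).
DWL = ½ × 6.0361 × 30.7841 = 92.9080.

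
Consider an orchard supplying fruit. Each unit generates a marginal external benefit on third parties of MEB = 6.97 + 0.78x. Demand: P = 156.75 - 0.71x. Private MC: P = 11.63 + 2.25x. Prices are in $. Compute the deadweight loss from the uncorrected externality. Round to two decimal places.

Market equilibrium (private): 11.63 + 2.25x = 156.75 - 0.71x → x_m = 49.0270.
Social marginal cost = private MC − MEB = 4.66 + 1.47x.
Set SMC = demand: 4.66 + 1.47x = 156.75 - 0.71x → x* = 69.7661.
Between x* and x_m the wedge demand − SMC runs linearly from 0 to MEB(x_m), so the loss is a triangle.
DWL = ½ × 20.7391 × 45.2111 = 468.8188.

DWL = $468.82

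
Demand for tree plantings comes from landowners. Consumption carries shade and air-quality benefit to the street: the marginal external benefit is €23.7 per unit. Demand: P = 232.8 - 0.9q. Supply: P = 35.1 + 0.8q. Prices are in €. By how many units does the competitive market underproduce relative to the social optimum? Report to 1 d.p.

13.9 units

Market equilibrium (private): 35.1 + 0.8q = 232.8 - 0.9q → q_m = 116.2941.
Social marginal benefit = demand + MEB = 256.5 - 0.9q.
Set SMB = MC: 256.5 - 0.9q = 35.1 + 0.8q → q* = 130.2353.
Gap = |116.2941 − 130.2353| = 13.9412.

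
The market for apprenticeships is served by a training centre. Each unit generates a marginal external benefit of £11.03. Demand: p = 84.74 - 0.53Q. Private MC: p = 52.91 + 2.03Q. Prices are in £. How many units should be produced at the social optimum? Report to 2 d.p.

Social marginal cost = private MC − MEB = 41.88 + 2.03Q.
Set SMC = demand: 41.88 + 2.03Q = 84.74 - 0.53Q → Q* = 16.7422.

Q* = 16.74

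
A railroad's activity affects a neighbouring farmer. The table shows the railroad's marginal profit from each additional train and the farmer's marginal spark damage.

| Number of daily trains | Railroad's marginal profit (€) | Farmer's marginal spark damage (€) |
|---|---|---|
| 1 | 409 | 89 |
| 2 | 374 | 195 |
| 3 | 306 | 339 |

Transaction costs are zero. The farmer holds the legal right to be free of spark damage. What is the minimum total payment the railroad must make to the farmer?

Efficient level: marginal profit ≥ marginal spark damage through level 2, so k* = 2.
With the farmer holding the right, the railroad must at least compensate total damage at k*: 89 + 195 = 284.

€284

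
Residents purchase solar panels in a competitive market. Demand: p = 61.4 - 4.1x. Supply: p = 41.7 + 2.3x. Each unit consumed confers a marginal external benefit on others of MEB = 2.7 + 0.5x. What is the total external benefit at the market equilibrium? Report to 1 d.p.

10.7

Market equilibrium (private): 41.7 + 2.3x = 61.4 - 4.1x → x_m = 3.0781.
Total external benefit = ∫₀^{x_m} (2.7 + 0.5x) dx = 2.7×3.0781 + ½×0.5×3.0781² = 10.6795.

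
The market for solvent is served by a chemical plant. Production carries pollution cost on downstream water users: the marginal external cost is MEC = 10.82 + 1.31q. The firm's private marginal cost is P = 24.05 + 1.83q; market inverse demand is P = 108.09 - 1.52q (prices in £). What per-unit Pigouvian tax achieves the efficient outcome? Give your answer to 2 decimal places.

Social marginal cost = private MC + MEC = 34.87 + 3.14q.
Set SMC = demand: 34.87 + 3.14q = 108.09 - 1.52q → q* = 15.7124.
The Pigouvian tax equals MEC at q*: 10.82 + 1.31×15.7124 = 31.4032.

tax = £31.40 per unit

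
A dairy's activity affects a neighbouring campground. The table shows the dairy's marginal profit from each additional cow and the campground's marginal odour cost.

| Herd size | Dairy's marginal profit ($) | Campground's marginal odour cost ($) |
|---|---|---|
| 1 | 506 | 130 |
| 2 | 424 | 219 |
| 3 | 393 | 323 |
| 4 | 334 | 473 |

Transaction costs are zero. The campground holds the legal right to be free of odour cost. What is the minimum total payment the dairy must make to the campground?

$672

Efficient level: marginal profit ≥ marginal odour cost through level 3, so k* = 3.
With the campground holding the right, the dairy must at least compensate total damage at k*: 130 + 219 + 323 = 672.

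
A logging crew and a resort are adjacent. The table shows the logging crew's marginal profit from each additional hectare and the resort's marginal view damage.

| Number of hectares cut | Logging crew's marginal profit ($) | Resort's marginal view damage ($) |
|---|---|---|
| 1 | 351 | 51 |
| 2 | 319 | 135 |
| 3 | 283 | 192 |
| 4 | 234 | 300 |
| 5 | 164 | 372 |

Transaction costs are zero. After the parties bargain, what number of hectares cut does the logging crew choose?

Bargaining reaches the level where marginal profit last exceeds marginal view damage.
That holds through level 3 (283 ≥ 192) but not at 4 (234 < 300).

3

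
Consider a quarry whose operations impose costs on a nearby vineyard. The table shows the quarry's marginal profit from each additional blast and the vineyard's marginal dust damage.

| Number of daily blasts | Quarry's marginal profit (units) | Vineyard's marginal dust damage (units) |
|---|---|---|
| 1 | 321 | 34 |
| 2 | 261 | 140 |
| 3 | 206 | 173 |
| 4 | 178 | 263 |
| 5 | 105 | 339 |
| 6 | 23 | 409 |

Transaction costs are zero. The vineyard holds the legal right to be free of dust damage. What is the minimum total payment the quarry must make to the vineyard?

Efficient level: marginal profit ≥ marginal dust damage through level 3, so k* = 3.
With the vineyard holding the right, the quarry must at least compensate total damage at k*: 34 + 140 + 173 = 347.

347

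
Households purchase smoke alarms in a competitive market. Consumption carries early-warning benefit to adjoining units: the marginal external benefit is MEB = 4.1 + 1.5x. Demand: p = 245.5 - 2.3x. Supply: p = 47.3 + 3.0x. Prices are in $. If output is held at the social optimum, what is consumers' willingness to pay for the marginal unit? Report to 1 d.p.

Social marginal benefit = demand + MEB = 249.6 - 0.8x.
Set SMB = MC: 249.6 - 0.8x = 47.3 + 3.0x → x* = 53.2368.
Consumer price on the demand curve at x*: 245.5 − 2.3×53.2368 = 123.0554.

P = $123.1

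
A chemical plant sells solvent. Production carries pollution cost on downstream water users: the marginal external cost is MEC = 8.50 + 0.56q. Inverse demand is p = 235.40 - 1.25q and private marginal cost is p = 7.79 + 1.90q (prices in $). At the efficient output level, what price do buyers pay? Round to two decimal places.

P = $161.58

Social marginal cost = private MC + MEC = 16.29 + 2.46q.
Set SMC = demand: 16.29 + 2.46q = 235.40 - 1.25q → q* = 59.0593.
Consumer price on the demand curve at q*: 235.40 − 1.25×59.0593 = 161.5759.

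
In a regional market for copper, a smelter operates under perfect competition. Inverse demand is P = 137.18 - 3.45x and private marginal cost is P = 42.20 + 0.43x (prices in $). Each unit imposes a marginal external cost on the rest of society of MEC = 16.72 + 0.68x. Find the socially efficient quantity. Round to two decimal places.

x* = 17.16

Social marginal cost = private MC + MEC = 58.92 + 1.11x.
Set SMC = demand: 58.92 + 1.11x = 137.18 - 3.45x → x* = 17.1623.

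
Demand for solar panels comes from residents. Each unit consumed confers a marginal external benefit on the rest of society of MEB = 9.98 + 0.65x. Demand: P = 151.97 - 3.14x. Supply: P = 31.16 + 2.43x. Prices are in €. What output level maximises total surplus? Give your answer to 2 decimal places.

Social marginal benefit = demand + MEB = 161.95 - 2.49x.
Set SMB = MC: 161.95 - 2.49x = 31.16 + 2.43x → x* = 26.5833.

x* = 26.58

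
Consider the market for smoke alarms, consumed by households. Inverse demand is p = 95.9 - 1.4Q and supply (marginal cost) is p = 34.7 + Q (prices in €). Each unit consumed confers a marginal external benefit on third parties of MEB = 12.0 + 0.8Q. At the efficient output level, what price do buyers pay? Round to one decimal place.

Social marginal benefit = demand + MEB = 107.9 - 0.6Q.
Set SMB = MC: 107.9 - 0.6Q = 34.7 + Q → Q* = 45.7500.
Consumer price on the demand curve at Q*: 95.9 − 1.4×45.7500 = 31.8500.

P = €31.9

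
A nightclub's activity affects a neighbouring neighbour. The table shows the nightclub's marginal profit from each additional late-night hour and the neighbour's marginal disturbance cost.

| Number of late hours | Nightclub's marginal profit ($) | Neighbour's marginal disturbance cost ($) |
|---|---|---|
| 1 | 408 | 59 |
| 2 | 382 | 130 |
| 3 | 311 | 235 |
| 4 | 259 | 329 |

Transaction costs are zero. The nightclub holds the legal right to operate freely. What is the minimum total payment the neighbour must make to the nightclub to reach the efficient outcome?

$259

Left alone the nightclub would choose level 4 (marginal profit stays positive).
Efficient level: k* = 3 (marginal profit ≥ marginal disturbance cost through 3).
The neighbour must at least cover the nightclub's forgone profit from cutting 4→3: 259 = 259.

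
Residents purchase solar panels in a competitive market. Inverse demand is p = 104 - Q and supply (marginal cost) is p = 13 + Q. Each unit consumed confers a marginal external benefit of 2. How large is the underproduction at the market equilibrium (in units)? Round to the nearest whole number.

Market equilibrium (private): 13 + Q = 104 - Q → Q_m = 45.5000.
Social marginal benefit = demand + MEB = 106 - Q.
Set SMB = MC: 106 - Q = 13 + Q → Q* = 46.5000.
Gap = |45.5000 − 46.5000| = 1.0000.

1 units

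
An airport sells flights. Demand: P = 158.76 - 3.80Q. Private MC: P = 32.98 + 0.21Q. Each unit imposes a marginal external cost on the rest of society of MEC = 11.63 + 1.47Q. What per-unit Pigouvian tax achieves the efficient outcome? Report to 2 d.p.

tax = 42.25 per unit

Social marginal cost = private MC + MEC = 44.61 + 1.68Q.
Set SMC = demand: 44.61 + 1.68Q = 158.76 - 3.80Q → Q* = 20.8303.
The Pigouvian tax equals MEC at Q*: 11.63 + 1.47×20.8303 = 42.2505.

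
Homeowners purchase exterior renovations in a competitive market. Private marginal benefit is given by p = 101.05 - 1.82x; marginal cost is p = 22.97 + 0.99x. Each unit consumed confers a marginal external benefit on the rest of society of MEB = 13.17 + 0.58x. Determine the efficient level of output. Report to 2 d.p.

Social marginal benefit = demand + MEB = 114.22 - 1.24x.
Set SMB = MC: 114.22 - 1.24x = 22.97 + 0.99x → x* = 40.9193.

x* = 40.92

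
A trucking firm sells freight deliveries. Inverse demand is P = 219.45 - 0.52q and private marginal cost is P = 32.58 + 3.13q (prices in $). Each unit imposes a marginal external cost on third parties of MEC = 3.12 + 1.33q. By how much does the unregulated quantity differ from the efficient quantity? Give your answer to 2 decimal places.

14.30 units

Market equilibrium (private): 32.58 + 3.13q = 219.45 - 0.52q → q_m = 51.1973.
Social marginal cost = private MC + MEC = 35.70 + 4.46q.
Set SMC = demand: 35.70 + 4.46q = 219.45 - 0.52q → q* = 36.8976.
Gap = |51.1973 − 36.8976| = 14.2997.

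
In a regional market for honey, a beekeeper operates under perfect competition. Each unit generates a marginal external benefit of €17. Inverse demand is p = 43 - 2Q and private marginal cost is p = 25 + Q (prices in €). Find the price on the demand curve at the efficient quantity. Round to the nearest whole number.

P = €20

Social marginal cost = private MC − MEB = 8 + Q.
Set SMC = demand: 8 + Q = 43 - 2Q → Q* = 11.6667.
Consumer price on the demand curve at Q*: 43 − 2×11.6667 = 19.6666.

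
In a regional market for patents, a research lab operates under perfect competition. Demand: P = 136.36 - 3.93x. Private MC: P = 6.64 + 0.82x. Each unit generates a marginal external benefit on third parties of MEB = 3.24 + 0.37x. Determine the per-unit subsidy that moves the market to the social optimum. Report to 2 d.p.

subsidy = 14.47 per unit

Social marginal cost = private MC − MEB = 3.40 + 0.45x.
Set SMC = demand: 3.40 + 0.45x = 136.36 - 3.93x → x* = 30.3562.
The Pigouvian subsidy equals MEB at x*: 3.24 + 0.37×30.3562 = 14.4718.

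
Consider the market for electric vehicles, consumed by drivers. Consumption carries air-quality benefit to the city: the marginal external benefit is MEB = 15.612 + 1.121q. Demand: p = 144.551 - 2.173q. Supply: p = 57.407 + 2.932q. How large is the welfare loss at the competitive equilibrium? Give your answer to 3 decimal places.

Market equilibrium (private): 57.407 + 2.932q = 144.551 - 2.173q → q_m = 17.0703.
Social marginal benefit = demand + MEB = 160.163 - 1.052q.
Set SMB = MC: 160.163 - 1.052q = 57.407 + 2.932q → q* = 25.7922.
Between q* and q_m the wedge SMB − MC runs linearly from 0 to MEB(q_m), so the loss is a triangle.
DWL = ½ × 8.7219 × 34.7478 = 151.5334.

DWL = 151.533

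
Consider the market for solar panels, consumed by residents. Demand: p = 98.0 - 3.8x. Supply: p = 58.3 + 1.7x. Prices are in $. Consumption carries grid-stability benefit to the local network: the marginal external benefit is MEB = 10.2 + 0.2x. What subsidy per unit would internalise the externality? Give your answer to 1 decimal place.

Social marginal benefit = demand + MEB = 108.2 - 3.6x.
Set SMB = MC: 108.2 - 3.6x = 58.3 + 1.7x → x* = 9.4151.
The Pigouvian subsidy equals MEB at x*: 10.2 + 0.2×9.4151 = 12.0830.

subsidy = $12.1 per unit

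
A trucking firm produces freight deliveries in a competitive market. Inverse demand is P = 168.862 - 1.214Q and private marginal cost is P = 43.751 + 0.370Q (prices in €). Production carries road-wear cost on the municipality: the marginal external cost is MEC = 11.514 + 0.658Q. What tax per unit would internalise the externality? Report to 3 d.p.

tax = €44.853 per unit

Social marginal cost = private MC + MEC = 55.265 + 1.028Q.
Set SMC = demand: 55.265 + 1.028Q = 168.862 - 1.214Q → Q* = 50.6677.
The Pigouvian tax equals MEC at Q*: 11.514 + 0.658×50.6677 = 44.8533.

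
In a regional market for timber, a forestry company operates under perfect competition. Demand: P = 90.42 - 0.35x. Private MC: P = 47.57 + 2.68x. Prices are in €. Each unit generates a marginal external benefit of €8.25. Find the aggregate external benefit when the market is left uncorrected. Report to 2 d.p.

Market equilibrium (private): 47.57 + 2.68x = 90.42 - 0.35x → x_m = 14.1419.
Total external benefit = MEB × x_m = 8.25 × 14.1419 = 116.6707.

€116.67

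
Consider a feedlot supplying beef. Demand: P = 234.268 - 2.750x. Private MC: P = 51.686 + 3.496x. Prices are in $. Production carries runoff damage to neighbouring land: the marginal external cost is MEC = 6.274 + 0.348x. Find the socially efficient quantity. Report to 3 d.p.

Social marginal cost = private MC + MEC = 57.960 + 3.844x.
Set SMC = demand: 57.960 + 3.844x = 234.268 - 2.750x → x* = 26.7376.

x* = 26.738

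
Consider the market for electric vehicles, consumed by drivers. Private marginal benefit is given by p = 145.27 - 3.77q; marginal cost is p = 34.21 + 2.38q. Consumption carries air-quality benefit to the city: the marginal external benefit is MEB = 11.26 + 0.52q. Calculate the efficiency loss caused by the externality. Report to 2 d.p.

Market equilibrium (private): 34.21 + 2.38q = 145.27 - 3.77q → q_m = 18.0585.
Social marginal benefit = demand + MEB = 156.53 - 3.25q.
Set SMB = MC: 156.53 - 3.25q = 34.21 + 2.38q → q* = 21.7265.
The welfare-loss triangle has base |q_m − q*| and height MEB(q_m) (the vertical gap between SMB and MC is zero at q* and MEB at q_m).
DWL = ½ × 3.6680 × 20.6504 = 37.8728.

DWL = 37.87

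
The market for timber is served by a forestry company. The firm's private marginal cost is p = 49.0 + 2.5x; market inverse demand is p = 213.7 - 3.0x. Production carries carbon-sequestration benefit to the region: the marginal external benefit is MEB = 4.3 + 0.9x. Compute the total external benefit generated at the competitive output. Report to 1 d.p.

532.3

Market equilibrium (private): 49.0 + 2.5x = 213.7 - 3.0x → x_m = 29.9455.
Total external benefit = ∫₀^{x_m} (4.3 + 0.9x) dx = 4.3×29.9455 + ½×0.9×29.9455² = 532.2955.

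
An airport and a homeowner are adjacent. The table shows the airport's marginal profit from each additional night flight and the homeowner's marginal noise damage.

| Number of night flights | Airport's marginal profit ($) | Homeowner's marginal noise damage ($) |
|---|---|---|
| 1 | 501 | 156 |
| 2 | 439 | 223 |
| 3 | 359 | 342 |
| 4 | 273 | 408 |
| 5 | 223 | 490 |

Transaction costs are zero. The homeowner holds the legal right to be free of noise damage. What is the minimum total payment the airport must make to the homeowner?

Efficient level: marginal profit ≥ marginal noise damage through level 3, so k* = 3.
With the homeowner holding the right, the airport must at least compensate total damage at k*: 156 + 223 + 342 = 721.

$721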